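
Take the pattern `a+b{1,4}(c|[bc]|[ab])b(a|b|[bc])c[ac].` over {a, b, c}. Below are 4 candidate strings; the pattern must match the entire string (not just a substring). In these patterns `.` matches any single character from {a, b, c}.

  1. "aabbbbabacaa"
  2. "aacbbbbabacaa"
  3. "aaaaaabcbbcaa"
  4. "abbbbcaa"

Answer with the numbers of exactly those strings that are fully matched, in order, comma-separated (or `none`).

1 → match
2 → no match
3 → match
4 → match

1, 3, 4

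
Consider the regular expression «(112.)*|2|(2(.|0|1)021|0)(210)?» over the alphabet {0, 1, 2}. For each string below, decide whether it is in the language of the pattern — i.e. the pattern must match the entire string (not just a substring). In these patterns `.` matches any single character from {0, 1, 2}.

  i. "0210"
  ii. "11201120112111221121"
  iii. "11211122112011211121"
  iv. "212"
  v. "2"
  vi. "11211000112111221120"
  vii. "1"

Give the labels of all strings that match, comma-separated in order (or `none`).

i, ii, iii, v

i → match
ii → match
iii → match
iv → no match
v → match
vi → no match
vii → no match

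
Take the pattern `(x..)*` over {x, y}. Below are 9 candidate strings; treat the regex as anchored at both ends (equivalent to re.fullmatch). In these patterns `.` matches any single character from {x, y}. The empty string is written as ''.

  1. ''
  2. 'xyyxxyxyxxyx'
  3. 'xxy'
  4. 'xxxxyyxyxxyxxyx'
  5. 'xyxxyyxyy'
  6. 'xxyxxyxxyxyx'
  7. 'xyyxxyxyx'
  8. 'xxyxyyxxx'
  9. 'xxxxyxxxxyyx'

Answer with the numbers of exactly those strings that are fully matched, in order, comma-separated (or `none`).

1 → match
2 → match
3 → match
4 → match
5 → match
6 → match
7 → match
8 → match
9 → no match

1, 2, 3, 4, 5, 6, 7, 8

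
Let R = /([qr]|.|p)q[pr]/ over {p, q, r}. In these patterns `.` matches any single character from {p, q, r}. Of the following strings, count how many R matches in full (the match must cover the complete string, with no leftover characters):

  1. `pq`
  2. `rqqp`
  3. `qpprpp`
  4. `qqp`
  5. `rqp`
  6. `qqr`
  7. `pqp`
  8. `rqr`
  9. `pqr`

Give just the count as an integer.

1. `pq` → no match
2. `rqqp` → no match
3. `qpprpp` → no match
4. `qqp` → match
5. `rqp` → match
6. `qqr` → match
7. `pqp` → match
8. `rqr` → match
9. `pqr` → match
Total matched: 6

6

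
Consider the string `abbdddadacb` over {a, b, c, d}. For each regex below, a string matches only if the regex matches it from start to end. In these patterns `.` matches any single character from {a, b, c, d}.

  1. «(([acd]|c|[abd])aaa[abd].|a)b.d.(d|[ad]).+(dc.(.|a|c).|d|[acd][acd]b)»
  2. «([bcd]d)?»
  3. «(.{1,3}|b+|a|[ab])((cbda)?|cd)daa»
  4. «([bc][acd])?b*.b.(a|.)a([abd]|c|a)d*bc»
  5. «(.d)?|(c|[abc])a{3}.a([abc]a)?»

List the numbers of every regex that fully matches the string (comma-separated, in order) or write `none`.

1

1 → match
2 → no match
3 → no match — must end with `daa`
4 → no match — must end with `bc`
5 → no match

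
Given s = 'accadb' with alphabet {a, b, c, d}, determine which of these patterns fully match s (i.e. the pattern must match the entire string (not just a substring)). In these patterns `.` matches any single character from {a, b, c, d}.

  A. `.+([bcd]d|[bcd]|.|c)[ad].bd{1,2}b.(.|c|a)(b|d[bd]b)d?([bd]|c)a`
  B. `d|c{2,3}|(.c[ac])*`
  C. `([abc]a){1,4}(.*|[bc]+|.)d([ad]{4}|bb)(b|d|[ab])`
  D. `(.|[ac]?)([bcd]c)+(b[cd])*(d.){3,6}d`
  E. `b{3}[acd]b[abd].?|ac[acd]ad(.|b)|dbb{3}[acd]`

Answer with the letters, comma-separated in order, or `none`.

A → no match — must end with 'a'
B → no match
C → no match
D → no match — must end with 'd'
E → match

E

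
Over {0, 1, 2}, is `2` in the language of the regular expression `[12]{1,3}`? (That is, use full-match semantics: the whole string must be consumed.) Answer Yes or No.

Yes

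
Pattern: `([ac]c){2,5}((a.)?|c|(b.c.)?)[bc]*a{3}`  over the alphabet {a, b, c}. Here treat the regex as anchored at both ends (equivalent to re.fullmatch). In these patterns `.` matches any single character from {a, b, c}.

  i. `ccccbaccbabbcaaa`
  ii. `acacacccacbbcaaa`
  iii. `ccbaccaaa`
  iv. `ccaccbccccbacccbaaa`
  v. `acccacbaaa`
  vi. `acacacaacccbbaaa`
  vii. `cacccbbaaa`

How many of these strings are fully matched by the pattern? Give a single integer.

i → no match
ii → match
iii. `ccbaccaaa` → no match
iv → no match
v. `acccacbaaa` → match
vi → match
vii. `cacccbbaaa` → no match
Total matched: 3

3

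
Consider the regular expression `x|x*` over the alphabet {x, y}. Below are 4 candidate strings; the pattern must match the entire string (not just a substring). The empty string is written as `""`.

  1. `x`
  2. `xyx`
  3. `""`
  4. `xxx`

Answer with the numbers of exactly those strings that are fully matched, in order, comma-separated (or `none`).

1. `x` → match
2. `xyx` → no match
3. `""` → match
4. `xxx` → match

1, 3, 4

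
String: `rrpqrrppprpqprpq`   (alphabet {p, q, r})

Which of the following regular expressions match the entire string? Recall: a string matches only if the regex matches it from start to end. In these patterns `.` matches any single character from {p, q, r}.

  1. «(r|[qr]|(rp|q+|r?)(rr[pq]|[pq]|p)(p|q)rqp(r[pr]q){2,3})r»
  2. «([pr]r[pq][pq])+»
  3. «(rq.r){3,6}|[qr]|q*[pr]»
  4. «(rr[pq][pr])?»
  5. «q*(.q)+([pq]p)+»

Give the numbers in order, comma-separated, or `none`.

1 → no match — must end with `r`
2 → match
3 → no match
4 → no match
5 → no match — must end with `p`

2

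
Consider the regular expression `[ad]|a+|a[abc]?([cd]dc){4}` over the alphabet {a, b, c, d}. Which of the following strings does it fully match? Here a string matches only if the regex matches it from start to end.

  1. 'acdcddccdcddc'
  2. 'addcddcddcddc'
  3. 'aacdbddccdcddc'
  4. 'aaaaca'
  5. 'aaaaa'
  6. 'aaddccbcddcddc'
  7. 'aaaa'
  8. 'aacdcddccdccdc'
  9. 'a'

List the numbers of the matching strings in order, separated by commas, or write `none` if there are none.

1, 2, 5, 7, 8, 9

1 → match
2 → match
3 → no match
4 → no match
5 → match
6 → no match
7 → match
8 → match
9 → match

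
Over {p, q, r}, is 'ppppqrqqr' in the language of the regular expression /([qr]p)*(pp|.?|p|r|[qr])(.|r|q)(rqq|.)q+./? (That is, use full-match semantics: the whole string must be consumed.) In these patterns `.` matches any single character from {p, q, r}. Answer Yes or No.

No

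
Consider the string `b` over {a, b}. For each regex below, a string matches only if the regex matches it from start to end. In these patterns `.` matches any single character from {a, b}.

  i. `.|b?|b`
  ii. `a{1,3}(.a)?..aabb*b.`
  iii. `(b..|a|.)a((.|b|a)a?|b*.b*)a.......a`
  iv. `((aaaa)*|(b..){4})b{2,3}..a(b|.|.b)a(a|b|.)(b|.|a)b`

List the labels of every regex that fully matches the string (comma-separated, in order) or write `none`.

i

i → match
ii → no match — must start with `a`
iii → no match — must end with `a`
iv → no match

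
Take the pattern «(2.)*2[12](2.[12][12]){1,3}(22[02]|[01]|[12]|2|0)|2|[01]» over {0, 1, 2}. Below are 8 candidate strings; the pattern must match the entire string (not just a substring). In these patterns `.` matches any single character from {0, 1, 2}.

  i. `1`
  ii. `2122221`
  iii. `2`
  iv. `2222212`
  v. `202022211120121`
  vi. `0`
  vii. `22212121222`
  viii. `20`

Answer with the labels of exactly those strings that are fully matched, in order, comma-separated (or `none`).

i → match
ii → match
iii → match
iv → match
v → match
vi → match
vii → match
viii → no match

i, ii, iii, iv, v, vi, vii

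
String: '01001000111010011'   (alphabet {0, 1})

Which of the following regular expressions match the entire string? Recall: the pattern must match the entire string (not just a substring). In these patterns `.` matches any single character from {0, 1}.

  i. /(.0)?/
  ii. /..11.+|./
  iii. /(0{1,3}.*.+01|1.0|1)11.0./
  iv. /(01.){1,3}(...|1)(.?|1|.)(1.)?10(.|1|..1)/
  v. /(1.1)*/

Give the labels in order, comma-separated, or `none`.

i → no match
ii → no match
iii → no match
iv → match
v → no match

iv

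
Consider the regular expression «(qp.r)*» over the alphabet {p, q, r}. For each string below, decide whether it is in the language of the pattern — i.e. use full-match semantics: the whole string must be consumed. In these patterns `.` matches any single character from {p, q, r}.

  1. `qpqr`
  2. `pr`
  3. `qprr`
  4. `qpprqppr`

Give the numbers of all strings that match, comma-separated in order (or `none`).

1, 3, 4

1 → match
2 → no match
3 → match
4 → match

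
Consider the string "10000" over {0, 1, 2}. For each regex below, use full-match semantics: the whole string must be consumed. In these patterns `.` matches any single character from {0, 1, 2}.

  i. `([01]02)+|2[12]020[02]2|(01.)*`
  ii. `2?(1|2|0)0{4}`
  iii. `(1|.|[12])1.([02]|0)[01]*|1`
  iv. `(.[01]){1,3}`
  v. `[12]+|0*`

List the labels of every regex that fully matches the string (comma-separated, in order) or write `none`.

ii

i → no match
ii → match
iii → no match
iv → no match
v → no match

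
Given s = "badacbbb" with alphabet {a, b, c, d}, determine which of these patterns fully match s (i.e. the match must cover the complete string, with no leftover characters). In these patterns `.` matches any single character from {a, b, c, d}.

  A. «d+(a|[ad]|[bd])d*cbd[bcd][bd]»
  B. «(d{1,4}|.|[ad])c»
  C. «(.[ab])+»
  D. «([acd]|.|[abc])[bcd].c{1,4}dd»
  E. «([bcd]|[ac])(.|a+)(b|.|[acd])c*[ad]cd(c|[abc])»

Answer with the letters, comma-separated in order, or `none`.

C

A → no match — must start with "d"
B → no match — must end with "c"
C → match
D → no match — must end with "cdd"
E → no match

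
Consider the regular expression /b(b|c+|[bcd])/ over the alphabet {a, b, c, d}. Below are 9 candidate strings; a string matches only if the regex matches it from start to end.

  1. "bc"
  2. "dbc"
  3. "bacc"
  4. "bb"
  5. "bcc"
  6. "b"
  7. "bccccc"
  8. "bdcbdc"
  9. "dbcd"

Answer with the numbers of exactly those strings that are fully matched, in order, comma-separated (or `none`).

1 → match
2 → no match — must start with "b"
3 → no match
4 → match
5 → match
6 → no match
7 → match
8 → no match
9 → no match — must start with "b"

1, 4, 5, 7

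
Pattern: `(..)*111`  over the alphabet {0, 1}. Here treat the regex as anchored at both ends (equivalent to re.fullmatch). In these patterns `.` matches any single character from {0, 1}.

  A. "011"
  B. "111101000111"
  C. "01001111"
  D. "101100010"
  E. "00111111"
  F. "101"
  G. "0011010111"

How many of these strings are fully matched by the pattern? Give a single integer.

0

A → no match — must end with "111"
B → no match
C → no match
D → no match — must end with "111"
E → no match
F → no match — must end with "111"
G → no match
Total matched: 0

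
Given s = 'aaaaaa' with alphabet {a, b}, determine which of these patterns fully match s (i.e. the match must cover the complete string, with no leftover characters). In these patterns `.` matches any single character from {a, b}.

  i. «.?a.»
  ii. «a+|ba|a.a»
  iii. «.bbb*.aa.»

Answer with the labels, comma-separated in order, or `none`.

i → no match
ii → match
iii → no match

ii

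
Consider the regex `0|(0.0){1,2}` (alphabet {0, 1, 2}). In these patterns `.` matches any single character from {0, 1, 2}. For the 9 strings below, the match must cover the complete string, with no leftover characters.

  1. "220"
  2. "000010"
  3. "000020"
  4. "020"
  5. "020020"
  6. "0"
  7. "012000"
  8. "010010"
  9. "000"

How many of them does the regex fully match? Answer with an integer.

1 → no match — must start with "0"
2 → match
3 → match
4 → match
5 → match
6 → match
7 → no match
8 → match
9 → match
Total matched: 7

7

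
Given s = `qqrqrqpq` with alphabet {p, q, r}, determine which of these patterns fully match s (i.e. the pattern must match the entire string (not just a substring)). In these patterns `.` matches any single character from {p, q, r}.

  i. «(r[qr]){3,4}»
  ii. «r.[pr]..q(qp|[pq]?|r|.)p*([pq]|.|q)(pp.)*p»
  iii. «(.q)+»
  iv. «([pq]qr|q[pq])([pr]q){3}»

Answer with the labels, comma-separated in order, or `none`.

i → no match — must start with `r`
ii → no match — must start with `r`
iii → match
iv → match

iii, iv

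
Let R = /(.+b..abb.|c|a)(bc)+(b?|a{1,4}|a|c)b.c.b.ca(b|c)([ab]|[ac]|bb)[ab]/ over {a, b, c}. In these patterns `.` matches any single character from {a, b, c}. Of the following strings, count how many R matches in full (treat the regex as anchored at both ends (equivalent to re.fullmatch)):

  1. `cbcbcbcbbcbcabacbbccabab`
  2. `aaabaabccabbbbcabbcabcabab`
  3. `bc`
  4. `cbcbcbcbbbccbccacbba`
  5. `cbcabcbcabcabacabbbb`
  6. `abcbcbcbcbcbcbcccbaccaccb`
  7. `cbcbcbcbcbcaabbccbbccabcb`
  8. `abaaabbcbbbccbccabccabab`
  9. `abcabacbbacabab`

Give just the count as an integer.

2

1 → no match
2 → no match
3 → no match
4 → match
5 → no match
6 → no match
7 → no match
8 → no match
9 → match
Total matched: 2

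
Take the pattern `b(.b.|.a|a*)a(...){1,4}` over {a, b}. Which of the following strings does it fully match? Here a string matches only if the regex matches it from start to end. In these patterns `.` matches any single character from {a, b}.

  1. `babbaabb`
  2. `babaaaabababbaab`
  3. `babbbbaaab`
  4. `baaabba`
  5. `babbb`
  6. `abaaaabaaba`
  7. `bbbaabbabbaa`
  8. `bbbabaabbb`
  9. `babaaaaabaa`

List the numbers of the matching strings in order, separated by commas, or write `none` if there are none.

1, 4, 5, 9

1 → match
2 → no match
3 → no match
4 → match
5 → match
6 → no match — must start with `b`
7 → no match
8 → no match
9 → match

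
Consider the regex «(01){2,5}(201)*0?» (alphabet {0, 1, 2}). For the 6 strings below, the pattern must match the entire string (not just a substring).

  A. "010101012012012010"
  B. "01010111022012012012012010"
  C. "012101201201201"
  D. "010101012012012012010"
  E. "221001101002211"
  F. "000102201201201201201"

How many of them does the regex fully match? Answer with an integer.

A → match
B → no match
C → no match
D → match
E → no match — must start with "01"
F → no match — must start with "01"
Total matched: 2

2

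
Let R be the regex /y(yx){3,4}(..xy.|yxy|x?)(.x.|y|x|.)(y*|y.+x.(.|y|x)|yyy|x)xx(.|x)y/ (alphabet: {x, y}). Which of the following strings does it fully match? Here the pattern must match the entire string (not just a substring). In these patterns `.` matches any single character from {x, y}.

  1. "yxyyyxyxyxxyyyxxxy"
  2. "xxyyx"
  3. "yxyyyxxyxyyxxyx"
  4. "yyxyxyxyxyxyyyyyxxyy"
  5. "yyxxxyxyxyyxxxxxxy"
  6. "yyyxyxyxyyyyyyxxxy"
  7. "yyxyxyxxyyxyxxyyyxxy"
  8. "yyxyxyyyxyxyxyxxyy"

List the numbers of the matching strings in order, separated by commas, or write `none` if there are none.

1 → no match — must start with "yyx"
2 → no match — must start with "yyx"
3 → no match — must start with "yyx"
4 → match
5 → no match
6 → no match — must start with "yyx"
7 → no match
8 → no match

4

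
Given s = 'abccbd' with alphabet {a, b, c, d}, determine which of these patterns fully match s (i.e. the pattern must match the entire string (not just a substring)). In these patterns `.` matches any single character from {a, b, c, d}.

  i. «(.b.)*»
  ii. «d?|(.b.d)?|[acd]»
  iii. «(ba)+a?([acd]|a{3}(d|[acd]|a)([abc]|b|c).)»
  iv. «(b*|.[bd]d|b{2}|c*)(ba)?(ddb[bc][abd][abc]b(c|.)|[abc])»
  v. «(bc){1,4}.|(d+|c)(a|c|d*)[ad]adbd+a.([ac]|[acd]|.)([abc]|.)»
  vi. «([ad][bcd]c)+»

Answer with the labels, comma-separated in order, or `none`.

i

i → match
ii → no match
iii → no match — must start with 'ba'
iv → no match
v → no match
vi → no match — must end with 'c'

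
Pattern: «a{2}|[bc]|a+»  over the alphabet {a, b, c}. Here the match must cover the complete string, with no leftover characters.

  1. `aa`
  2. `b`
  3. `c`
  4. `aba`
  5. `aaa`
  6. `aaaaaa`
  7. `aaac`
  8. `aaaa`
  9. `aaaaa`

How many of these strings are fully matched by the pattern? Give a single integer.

1 → match
2 → match
3 → match
4 → no match
5 → match
6 → match
7 → no match
8 → match
9 → match
Total matched: 7

7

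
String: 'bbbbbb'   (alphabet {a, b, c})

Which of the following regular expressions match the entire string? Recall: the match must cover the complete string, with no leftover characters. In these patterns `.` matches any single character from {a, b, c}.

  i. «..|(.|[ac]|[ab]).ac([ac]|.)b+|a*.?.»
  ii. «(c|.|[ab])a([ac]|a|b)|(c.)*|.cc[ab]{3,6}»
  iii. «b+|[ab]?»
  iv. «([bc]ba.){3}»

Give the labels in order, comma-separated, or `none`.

iii

i → no match
ii → no match
iii → match
iv → no match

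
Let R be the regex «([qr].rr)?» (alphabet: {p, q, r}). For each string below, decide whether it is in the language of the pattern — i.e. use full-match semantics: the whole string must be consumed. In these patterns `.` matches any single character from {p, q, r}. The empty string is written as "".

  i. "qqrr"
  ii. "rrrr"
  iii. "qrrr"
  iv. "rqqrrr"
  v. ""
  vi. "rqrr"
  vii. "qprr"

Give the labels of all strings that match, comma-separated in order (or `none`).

i → match
ii → match
iii → match
iv → no match
v → match
vi → match
vii → match

i, ii, iii, v, vi, vii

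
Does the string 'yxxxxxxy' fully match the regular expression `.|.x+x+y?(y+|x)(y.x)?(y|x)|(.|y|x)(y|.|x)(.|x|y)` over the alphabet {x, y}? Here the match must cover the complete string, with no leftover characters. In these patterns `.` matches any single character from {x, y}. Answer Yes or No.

Yes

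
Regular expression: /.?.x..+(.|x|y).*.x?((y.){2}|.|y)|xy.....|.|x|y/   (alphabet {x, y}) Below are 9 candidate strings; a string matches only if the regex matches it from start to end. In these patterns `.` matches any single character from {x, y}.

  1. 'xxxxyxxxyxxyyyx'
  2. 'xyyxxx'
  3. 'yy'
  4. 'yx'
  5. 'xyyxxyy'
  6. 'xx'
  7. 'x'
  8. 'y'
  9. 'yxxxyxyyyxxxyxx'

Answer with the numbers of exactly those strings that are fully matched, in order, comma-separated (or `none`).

1, 5, 7, 8, 9

1 → match
2 → no match
3 → no match
4 → no match
5 → match
6 → no match
7 → match
8 → match
9 → match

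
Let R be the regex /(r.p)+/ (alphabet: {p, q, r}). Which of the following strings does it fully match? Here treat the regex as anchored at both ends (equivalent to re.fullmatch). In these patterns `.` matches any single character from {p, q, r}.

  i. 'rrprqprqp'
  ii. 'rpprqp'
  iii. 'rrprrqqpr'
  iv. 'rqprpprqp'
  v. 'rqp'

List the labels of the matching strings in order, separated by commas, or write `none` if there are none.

i. 'rrprqprqp' → match
ii. 'rpprqp' → match
iii. 'rrprrqqpr' → no match — must end with 'p'
iv. 'rqprpprqp' → match
v. 'rqp' → match

i, ii, iv, v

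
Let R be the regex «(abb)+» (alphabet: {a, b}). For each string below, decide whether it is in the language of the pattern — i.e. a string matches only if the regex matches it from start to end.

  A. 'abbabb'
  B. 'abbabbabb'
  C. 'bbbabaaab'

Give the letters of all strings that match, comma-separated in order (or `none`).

A, B

A → match
B → match
C → no match — must start with 'abb'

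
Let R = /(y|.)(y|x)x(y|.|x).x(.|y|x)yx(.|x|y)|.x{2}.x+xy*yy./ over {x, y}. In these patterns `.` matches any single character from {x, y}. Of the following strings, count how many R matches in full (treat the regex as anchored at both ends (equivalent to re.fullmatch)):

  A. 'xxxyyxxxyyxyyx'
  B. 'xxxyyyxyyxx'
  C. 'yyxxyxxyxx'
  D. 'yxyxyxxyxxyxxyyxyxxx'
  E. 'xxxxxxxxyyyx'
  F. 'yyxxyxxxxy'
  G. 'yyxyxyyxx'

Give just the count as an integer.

A → no match
B → no match
C → match
D → no match
E → match
F → no match
G → no match
Total matched: 2

2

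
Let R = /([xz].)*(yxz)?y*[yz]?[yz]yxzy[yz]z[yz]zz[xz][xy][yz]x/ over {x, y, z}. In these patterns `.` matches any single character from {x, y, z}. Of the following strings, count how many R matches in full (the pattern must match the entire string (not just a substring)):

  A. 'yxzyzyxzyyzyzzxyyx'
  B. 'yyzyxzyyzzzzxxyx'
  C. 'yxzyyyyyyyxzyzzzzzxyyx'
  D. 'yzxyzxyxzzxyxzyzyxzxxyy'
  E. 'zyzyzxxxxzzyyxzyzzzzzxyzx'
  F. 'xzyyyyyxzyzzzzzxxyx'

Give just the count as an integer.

A → match
B → match
C → match
D → no match — must end with 'x'
E → match
F → match
Total matched: 5

5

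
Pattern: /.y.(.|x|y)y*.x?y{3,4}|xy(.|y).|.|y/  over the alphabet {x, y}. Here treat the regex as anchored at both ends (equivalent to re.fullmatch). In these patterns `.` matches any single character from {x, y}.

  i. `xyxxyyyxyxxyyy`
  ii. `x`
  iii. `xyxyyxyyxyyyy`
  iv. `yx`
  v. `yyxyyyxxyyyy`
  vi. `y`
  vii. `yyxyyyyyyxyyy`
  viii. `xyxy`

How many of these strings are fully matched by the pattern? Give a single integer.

5

i → no match
ii → match
iii → no match
iv → no match
v → match
vi → match
vii → match
viii → match
Total matched: 5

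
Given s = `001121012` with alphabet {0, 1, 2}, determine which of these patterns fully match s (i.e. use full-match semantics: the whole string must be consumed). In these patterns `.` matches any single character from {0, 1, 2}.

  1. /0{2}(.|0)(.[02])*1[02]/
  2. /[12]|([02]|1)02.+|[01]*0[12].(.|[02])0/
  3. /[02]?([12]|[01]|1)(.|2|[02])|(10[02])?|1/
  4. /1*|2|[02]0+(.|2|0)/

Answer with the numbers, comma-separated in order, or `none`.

1

1 → match
2 → no match
3 → no match
4 → no match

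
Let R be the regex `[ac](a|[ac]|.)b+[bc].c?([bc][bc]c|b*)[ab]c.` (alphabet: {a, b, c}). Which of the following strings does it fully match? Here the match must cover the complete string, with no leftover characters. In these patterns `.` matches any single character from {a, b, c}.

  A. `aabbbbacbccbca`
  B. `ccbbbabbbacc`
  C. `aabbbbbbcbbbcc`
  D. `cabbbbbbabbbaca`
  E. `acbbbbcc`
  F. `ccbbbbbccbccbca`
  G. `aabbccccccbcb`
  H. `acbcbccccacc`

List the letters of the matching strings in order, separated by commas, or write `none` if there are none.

A, B, C, D, E, F, G, H

A → match
B. `ccbbbabbbacc` → match
C → match
D → match
E. `acbbbbcc` → match
F → match
G → match
H. `acbcbccccacc` → match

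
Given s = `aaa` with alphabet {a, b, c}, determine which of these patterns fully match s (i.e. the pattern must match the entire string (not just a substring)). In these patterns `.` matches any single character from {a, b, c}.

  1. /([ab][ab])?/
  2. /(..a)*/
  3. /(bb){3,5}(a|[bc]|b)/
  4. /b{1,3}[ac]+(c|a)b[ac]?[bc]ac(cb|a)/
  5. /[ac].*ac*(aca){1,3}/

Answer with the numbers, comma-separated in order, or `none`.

1 → no match
2 → match
3 → no match — must start with `bb`
4 → no match — must start with `b`
5 → no match — must end with `aca`

2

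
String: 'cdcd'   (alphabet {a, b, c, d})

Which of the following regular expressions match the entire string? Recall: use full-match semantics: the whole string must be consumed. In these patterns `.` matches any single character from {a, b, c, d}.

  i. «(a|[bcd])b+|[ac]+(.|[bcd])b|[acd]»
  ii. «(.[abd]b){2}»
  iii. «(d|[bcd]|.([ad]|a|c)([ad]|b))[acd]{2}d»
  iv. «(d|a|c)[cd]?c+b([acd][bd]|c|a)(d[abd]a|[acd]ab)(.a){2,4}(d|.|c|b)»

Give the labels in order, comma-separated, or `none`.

i → no match
ii → no match — must end with 'b'
iii → match
iv → no match

iii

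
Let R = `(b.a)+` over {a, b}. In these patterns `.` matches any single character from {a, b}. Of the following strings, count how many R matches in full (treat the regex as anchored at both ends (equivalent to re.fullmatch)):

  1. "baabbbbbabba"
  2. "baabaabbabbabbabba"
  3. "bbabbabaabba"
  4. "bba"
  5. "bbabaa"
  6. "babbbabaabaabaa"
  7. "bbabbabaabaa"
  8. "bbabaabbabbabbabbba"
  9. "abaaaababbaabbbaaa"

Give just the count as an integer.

1. "baabbbbbabba" → no match
2 → match
3. "bbabbabaabba" → match
4. "bba" → match
5. "bbabaa" → match
6 → no match
7. "bbabbabaabaa" → match
8 → no match
9 → no match — must start with "b"
Total matched: 5

5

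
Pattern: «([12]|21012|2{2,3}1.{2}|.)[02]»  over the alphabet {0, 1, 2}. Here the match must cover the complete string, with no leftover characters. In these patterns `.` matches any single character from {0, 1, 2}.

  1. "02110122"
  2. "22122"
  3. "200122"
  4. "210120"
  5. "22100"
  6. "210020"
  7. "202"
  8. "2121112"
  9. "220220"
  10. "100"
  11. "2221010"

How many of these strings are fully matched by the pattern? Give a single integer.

1. "02110122" → no match
2. "22122" → no match
3. "200122" → no match
4. "210120" → match
5. "22100" → no match
6. "210020" → no match
7. "202" → no match
8. "2121112" → no match
9. "220220" → no match
10. "100" → no match
11. "2221010" → match
Total matched: 2

2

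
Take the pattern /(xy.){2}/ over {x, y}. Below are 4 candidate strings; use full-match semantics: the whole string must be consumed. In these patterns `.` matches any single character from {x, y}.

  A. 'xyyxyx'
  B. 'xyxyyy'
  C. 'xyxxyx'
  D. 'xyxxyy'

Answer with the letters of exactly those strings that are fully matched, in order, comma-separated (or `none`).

A, C, D

A. 'xyyxyx' → match
B. 'xyxyyy' → no match
C. 'xyxxyx' → match
D. 'xyxxyy' → match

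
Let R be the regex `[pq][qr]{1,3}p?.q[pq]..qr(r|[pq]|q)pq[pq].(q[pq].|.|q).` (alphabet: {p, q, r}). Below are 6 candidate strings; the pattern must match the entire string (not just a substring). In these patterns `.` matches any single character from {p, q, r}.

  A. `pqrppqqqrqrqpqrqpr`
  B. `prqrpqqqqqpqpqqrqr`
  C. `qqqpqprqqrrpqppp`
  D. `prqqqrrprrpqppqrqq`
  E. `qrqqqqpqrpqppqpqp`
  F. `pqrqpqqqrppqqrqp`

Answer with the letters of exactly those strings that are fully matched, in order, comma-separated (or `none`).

F

A → no match
B → no match
C → no match
D → no match
E → no match
F → match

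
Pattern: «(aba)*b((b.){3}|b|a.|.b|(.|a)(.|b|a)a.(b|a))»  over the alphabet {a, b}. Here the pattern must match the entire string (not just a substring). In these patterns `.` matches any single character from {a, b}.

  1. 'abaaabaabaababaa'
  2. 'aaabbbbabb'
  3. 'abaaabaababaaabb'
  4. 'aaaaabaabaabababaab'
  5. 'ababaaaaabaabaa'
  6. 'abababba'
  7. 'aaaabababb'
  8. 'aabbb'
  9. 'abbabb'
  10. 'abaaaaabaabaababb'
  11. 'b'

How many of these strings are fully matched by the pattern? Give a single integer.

1 → no match
2 → no match
3 → no match
4 → no match
5 → no match
6 → no match
7 → no match
8 → no match
9 → no match
10 → no match
11 → no match
Total matched: 0

0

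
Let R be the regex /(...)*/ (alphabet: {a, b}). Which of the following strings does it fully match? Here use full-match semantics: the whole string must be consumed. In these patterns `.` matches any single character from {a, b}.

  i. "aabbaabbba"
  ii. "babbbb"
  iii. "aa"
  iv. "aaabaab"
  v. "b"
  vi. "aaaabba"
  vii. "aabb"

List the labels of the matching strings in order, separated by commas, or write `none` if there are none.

ii

i. "aabbaabbba" → no match
ii. "babbbb" → match
iii. "aa" → no match
iv. "aaabaab" → no match
v. "b" → no match
vi. "aaaabba" → no match
vii. "aabb" → no match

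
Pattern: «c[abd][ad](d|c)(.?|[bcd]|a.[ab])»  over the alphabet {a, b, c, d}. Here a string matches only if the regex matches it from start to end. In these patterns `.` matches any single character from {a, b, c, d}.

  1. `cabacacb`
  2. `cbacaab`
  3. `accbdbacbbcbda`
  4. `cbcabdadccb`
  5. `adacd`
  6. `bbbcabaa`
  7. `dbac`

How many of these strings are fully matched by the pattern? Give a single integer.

1 → no match
2 → match
3 → no match — must start with `c`
4 → no match
5 → no match — must start with `c`
6 → no match — must start with `c`
7 → no match — must start with `c`
Total matched: 1

1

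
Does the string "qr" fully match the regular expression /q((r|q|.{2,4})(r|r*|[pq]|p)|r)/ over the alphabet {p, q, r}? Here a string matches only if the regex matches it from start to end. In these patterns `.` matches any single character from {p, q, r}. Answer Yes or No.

Yes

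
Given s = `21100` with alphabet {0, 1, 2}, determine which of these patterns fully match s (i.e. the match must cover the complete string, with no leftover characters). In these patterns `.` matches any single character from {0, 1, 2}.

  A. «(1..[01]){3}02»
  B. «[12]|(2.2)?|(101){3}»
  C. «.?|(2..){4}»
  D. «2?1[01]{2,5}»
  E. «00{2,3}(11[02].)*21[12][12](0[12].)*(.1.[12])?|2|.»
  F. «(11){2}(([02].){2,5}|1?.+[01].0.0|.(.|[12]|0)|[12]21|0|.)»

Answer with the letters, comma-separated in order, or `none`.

D

A → no match — must start with `1`
B → no match
C → no match
D → match
E → no match
F → no match — must start with `11`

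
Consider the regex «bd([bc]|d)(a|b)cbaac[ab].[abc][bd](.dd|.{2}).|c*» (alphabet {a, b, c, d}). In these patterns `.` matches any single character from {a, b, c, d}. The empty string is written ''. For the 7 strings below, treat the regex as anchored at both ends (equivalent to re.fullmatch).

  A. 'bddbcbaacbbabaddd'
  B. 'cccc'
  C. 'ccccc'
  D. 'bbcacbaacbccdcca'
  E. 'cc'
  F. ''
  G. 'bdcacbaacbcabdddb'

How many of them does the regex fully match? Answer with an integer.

A → match
B → match
C → match
D → no match
E → match
F → match
G → match
Total matched: 6

6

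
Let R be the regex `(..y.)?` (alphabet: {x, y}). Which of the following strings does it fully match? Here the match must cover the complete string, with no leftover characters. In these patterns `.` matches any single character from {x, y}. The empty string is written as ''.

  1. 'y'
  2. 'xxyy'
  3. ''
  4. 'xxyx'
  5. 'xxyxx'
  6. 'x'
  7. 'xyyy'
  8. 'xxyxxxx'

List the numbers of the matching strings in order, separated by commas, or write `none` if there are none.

2, 3, 4, 7

1 → no match
2 → match
3 → match
4 → match
5 → no match
6 → no match
7 → match
8 → no match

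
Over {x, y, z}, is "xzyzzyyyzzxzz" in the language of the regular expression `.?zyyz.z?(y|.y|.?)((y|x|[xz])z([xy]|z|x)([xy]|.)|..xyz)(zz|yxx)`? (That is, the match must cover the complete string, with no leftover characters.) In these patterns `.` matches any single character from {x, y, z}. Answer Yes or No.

No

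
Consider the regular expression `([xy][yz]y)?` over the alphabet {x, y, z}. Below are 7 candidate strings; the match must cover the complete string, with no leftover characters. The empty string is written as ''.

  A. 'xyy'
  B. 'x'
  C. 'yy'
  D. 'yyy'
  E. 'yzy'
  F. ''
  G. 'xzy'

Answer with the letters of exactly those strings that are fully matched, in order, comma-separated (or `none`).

A, D, E, F, G

A → match
B → no match
C → no match
D → match
E → match
F → match
G → match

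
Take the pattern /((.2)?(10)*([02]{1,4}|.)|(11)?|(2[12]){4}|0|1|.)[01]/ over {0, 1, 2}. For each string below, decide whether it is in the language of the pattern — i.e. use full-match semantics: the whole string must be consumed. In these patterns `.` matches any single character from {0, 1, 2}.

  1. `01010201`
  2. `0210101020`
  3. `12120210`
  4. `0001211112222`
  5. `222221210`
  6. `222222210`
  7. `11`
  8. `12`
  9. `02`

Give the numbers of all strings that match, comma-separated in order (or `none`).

1. `01010201` → no match
2. `0210101020` → match
3. `12120210` → no match
4 → no match
5. `222221210` → match
6. `222222210` → match
7. `11` → match
8. `12` → no match
9. `02` → no match

2, 5, 6, 7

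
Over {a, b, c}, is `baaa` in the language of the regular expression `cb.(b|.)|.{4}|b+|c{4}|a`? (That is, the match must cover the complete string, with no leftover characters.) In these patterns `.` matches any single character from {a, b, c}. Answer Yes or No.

Yes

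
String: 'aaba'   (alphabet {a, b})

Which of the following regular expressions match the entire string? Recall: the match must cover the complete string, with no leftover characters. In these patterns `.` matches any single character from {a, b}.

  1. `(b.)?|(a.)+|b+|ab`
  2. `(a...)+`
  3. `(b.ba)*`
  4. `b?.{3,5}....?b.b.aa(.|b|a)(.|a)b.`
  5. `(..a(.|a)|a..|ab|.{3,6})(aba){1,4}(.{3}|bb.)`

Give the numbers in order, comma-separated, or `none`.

2

1 → no match
2 → match
3 → no match
4 → no match
5 → no match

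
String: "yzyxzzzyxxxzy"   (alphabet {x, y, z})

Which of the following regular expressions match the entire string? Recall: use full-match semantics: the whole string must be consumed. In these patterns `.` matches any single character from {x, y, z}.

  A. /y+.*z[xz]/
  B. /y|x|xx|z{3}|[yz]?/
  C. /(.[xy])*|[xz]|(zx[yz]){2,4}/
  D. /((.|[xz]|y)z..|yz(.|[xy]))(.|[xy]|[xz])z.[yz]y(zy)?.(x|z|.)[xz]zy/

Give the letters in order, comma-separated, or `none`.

D

A → no match
B → no match
C → no match
D → match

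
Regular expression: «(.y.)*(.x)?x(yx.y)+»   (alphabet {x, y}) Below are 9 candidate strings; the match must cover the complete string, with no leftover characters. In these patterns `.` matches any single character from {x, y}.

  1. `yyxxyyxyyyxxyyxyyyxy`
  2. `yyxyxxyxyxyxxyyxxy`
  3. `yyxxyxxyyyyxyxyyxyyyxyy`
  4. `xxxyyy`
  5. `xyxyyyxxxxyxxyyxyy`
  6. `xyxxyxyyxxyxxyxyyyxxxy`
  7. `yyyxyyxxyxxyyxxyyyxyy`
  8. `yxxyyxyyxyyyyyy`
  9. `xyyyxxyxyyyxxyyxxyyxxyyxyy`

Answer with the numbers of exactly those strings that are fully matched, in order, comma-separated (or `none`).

1 → no match
2 → no match
3 → no match
4 → no match
5 → no match
6 → no match
7 → no match
8 → no match
9 → match

9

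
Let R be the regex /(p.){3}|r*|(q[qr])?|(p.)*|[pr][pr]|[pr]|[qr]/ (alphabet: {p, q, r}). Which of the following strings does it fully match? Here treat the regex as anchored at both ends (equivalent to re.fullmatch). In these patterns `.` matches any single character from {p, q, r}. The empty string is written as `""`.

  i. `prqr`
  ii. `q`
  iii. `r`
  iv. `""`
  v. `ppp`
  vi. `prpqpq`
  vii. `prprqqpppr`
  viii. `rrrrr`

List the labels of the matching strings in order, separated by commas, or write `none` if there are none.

i → no match
ii → match
iii → match
iv → match
v → no match
vi → match
vii → no match
viii → match

ii, iii, iv, vi, viii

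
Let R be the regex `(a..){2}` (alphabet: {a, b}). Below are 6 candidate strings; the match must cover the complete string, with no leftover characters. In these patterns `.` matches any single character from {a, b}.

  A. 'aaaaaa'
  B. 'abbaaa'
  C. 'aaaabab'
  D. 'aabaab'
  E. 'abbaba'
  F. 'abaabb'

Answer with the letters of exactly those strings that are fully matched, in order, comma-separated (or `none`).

A, B, D, E, F

A → match
B → match
C → no match
D → match
E → match
F → match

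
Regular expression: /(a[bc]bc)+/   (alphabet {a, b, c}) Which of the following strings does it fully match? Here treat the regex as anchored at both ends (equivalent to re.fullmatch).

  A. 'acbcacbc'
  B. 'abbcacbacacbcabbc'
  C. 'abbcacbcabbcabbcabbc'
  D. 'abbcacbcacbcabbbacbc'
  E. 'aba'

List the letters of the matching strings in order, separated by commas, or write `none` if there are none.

A → match
B → no match
C → match
D → no match
E → no match — must end with 'bc'

A, C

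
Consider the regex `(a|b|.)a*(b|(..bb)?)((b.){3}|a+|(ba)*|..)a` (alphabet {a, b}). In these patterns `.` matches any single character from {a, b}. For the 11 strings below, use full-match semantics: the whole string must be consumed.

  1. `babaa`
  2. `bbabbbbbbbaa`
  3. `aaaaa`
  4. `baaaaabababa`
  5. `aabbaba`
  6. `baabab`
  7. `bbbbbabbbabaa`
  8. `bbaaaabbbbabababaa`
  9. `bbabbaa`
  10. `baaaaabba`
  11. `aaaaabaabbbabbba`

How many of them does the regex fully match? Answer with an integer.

1 → match
2 → match
3 → match
4 → no match
5 → no match
6 → no match — must end with `a`
7 → no match
8 → no match
9 → match
10 → match
11 → no match
Total matched: 5

5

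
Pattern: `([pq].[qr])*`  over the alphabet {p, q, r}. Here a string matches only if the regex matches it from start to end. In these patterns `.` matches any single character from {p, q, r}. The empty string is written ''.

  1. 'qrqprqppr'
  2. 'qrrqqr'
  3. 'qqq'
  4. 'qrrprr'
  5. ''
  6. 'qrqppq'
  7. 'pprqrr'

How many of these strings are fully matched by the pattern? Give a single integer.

1 → match
2 → match
3 → match
4 → match
5 → match
6 → match
7 → match
Total matched: 7

7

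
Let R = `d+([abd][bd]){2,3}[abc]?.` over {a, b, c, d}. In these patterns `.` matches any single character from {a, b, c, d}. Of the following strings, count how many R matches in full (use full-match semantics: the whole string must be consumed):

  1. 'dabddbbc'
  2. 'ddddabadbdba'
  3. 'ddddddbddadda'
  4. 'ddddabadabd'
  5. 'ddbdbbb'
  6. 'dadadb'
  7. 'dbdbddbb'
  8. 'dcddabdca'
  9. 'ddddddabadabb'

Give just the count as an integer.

7

1 → match
2 → match
3 → no match
4 → match
5 → match
6 → match
7 → match
8 → no match
9 → match
Total matched: 7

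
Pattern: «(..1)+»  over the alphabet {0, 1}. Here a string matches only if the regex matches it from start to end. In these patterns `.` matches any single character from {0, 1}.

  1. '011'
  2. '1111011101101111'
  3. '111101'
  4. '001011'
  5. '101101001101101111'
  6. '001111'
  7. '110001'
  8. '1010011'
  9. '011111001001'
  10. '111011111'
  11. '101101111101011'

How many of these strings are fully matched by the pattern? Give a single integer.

8

1 → match
2 → no match
3 → match
4 → match
5 → match
6 → match
7 → no match
8 → no match
9 → match
10 → match
11 → match
Total matched: 8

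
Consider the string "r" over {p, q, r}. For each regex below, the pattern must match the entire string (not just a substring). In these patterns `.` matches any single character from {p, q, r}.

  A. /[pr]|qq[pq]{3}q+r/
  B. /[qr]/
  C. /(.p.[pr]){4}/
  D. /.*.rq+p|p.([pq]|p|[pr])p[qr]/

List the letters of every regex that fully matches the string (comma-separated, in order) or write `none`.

A → match
B → match
C → no match
D → no match

A, B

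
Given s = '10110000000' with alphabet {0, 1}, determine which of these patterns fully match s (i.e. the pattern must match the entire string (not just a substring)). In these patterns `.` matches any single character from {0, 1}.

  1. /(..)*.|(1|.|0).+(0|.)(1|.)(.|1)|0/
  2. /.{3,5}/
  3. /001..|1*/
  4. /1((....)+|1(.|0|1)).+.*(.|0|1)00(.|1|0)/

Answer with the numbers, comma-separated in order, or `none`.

1, 4

1 → match
2 → no match
3 → no match
4 → match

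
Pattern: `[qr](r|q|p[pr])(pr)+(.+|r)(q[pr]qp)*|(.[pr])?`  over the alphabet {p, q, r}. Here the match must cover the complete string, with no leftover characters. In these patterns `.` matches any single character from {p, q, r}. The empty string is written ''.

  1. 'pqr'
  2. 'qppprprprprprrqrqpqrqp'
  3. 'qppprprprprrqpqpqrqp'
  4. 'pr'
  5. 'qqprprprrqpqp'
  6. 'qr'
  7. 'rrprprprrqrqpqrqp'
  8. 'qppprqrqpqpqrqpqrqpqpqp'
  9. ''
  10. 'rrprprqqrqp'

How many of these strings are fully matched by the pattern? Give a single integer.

1. 'pqr' → no match
2 → match
3 → match
4. 'pr' → match
5 → match
6. 'qr' → match
7 → match
8 → match
9. '' → match
10. 'rrprprqqrqp' → match
Total matched: 9

9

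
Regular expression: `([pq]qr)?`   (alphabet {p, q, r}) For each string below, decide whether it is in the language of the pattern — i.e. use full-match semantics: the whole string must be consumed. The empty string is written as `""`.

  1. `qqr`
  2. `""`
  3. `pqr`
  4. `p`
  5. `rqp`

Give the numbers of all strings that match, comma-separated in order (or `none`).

1, 2, 3

1 → match
2 → match
3 → match
4 → no match
5 → no match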